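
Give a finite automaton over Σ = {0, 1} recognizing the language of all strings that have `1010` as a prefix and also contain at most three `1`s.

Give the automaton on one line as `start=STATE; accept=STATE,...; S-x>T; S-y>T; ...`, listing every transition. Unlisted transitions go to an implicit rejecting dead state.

Build one automaton per condition and run them in lockstep. One (6 states) tracks whether the input so far still matches the prefix `1010`; the other (5 states) tracks the count of `1`s, saturating at 4. Each combined state is a pair, one component from each; accept when both components accept. Equivalent product states are then merged.
7 states suffice.
        0   1  
>  q0   q1  q2 
   q1   q1  q1 
   q2   q3  q1 
   q3   q1  q4 
   q4   q5  q1 
 * q5   q5  q6 
 * q6   q6  q1 
(> = start, * = accepting)

start=q0; accept=q5,q6; q0-0>q1; q0-1>q2; q1-0>q1; q1-1>q1; q2-0>q3; q2-1>q1; q3-0>q1; q3-1>q4; q4-0>q5; q4-1>q1; q5-0>q5; q5-1>q6; q6-0>q6; q6-1>q1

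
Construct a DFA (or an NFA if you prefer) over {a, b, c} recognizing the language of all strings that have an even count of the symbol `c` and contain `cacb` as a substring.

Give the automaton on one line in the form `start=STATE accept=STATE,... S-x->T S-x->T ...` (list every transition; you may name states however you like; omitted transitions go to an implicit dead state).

Build one automaton per condition and run them in lockstep. The first has 2 states tracking the count of `c`s modulo 2; the second has 5 states tracking whether and how much of `cacb` has been seen. A product state is a pair (one from each), accepting exactly when both do.
10 states suffice.
        a   b   c  
>  s0   s0  s0  s1 
   s1   s2  s3  s4 
   s2   s3  s3  s5 
   s3   s3  s3  s4 
   s4   s6  s0  s1 
   s5   s6  s7  s1 
   s6   s0  s0  s8 
 * s7   s7  s7  s9 
   s8   s2  s9  s4 
   s9   s9  s9  s7 
(> = start, * = accepting)

start=s0 accept=s7 s0-a->s0 s0-b->s0 s0-c->s1 s1-a->s2 s1-b->s3 s1-c->s4 s2-a->s3 s2-b->s3 s2-c->s5 s3-a->s3 s3-b->s3 s3-c->s4 s4-a->s6 s4-b->s0 s4-c->s1 s5-a->s6 s5-b->s7 s5-c->s1 s6-a->s0 s6-b->s0 s6-c->s8 s7-a->s7 s7-b->s7 s7-c->s9 s8-a->s2 s8-b->s9 s8-c->s4 s9-a->s9 s9-b->s9 s9-c->s7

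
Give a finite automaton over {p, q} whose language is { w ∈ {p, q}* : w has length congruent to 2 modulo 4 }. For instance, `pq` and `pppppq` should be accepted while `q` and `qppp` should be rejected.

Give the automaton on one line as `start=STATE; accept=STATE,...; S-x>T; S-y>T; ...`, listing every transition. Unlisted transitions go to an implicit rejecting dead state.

Count input length modulo 4: every symbol advances one step around the cycle s0 → s1 → s2 → s3 → s0. Accept at s2.
With 4 states:
        p   q  
>  s0   s1  s1 
   s1   s2  s2 
 * s2   s3  s3 
   s3   s0  s0 
(> = start, * = accepting)

start=s0; accept=s2; s0-p>s1; s0-q>s1; s1-p>s2; s1-q>s2; s2-p>s3; s2-q>s3; s3-p>s0; s3-q>s0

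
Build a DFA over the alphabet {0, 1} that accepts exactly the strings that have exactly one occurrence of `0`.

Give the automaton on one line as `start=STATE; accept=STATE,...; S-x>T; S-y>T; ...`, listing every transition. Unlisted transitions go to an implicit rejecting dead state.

Count `0`s, saturating at 2: state S0 means no `0` yet, S1 means one `0` seen, S2 means more than one. Each `0` increments (capped at S2); other symbols loop. Accept from {S1}.
3 states suffice.
        0   1  
>  S0   S1  S0 
 * S1   S2  S1 
   S2   S2  S2 
(> = start, * = accepting)

start=S0; accept=S1; S0-0>S1; S0-1>S0; S1-0>S2; S1-1>S1; S2-0>S2; S2-1>S2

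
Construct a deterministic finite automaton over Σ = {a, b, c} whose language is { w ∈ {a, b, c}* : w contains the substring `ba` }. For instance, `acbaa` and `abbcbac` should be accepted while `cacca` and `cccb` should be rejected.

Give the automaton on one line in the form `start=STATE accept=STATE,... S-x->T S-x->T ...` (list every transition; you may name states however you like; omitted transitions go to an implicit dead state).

States s0..s1 record the length of the longest prefix of `ba` that matches the current input suffix. Reaching s2 means `ba` has been seen, and we stay there forever. Accept from s2.
A 3-state machine:
        a   b   c  
>  s0   s0  s1  s0 
   s1   s2  s1  s0 
 * s2   s2  s2  s2 
(> = start, * = accepting)

start=s0 accept=s2 s0-a->s0 s0-b->s1 s0-c->s0 s1-a->s2 s1-b->s1 s1-c->s0 s2-a->s2 s2-b->s2 s2-c->s2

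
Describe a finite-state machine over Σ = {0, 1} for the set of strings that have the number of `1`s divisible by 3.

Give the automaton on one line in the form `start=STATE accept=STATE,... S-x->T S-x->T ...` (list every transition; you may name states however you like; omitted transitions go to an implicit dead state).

start=A accept=A A-0->A A-1->B B-0->B B-1->C C-0->C C-1->A

The only thing that matters is how many `1`s have appeared, reduced mod 3. Use one state per residue: A for 0, …, C for 2. Reading `1` moves to the next residue; anything else stays put. A is accepting.
3 states suffice.
       0  1 
>* A   A  B 
   B   B  C 
   C   C  A 
(> = start, * = accepting)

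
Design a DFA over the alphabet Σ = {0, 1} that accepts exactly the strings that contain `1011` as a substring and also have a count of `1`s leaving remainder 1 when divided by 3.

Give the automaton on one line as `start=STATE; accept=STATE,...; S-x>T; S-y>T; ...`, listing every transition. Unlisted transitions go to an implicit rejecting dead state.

Run two small machines in parallel and take their product. The first has 5 states tracking whether and how much of `1011` has been seen; the second has 3 states tracking the count of `1`s modulo 3. A product state is a pair (one from each), accepting exactly when both do.
15 states suffice.
       0  1 
>  A   A  B 
   B   C  D 
   C   E  F 
   D   G  H 
   E   E  D 
   F   G  I 
   G   J  K 
   H   L  B 
   I   I  M 
   J   J  H 
   K   L  M 
   L   A  N 
 * M   M  O 
   N   C  O 
   O   O  I 
(> = start, * = accepting)

start=A; accept=M; A-0>A; A-1>B; B-0>C; B-1>D; C-0>E; C-1>F; D-0>G; D-1>H; E-0>E; E-1>D; F-0>G; F-1>I; G-0>J; G-1>K; H-0>L; H-1>B; I-0>I; I-1>M; J-0>J; J-1>H; K-0>L; K-1>M; L-0>A; L-1>N; M-0>M; M-1>O; N-0>C; N-1>O; O-0>O; O-1>I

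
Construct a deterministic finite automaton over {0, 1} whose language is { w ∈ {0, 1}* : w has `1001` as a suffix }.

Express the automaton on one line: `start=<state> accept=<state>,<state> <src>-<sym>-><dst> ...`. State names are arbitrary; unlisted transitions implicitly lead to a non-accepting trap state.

Let each state record the length of the longest suffix of the input read so far that is also a prefix of `1001`. q1 means the last symbol is `1`; q2 means the last 2 symbols are `10`; q3 means the last 3 symbols are `100`; q4 means the last 4 symbols are `1001`. Accept only at q4, where the string currently ends in `1001`.
        0   1  
>  q0   q0  q1 
   q1   q2  q1 
   q2   q3  q1 
   q3   q0  q4 
 * q4   q2  q1 
(> = start, * = accepting)

start=q0 accept=q4 q0-0->q0 q0-1->q1 q1-0->q2 q1-1->q1 q2-0->q3 q2-1->q1 q3-0->q0 q3-1->q4 q4-0->q2 q4-1->q1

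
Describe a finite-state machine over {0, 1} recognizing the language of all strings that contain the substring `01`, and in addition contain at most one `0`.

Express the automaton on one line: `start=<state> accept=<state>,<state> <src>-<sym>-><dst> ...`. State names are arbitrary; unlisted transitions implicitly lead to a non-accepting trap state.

start=q0 accept=q3 q0-0->q1 q0-1->q0 q1-0->q2 q1-1->q3 q2-0->q2 q2-1->q4 q3-0->q4 q3-1->q3 q4-0->q4 q4-1->q4

Handle the two conditions separately and then intersect. One (3 states) tracks whether and how much of `01` has been seen; the other (3 states) tracks the count of `0`s, saturating at 2. Each combined state is a pair, one component from each; accept when both components accept.
A 5-state machine:
        0   1  
>  q0   q1  q0 
   q1   q2  q3 
   q2   q2  q4 
 * q3   q4  q3 
   q4   q4  q4 
(> = start, * = accepting)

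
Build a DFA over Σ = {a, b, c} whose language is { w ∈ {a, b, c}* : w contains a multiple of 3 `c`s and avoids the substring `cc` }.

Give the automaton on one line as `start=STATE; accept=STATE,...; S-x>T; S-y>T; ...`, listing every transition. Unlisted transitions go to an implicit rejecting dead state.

Run two small machines in parallel and take their product. The first has 3 states tracking the count of `c`s modulo 3; the second has 3 states tracking partial matches of the forbidden pattern `cc`. A product state is a pair (one from each), accepting exactly when both do. Minimizing collapses redundant product states.
7 states suffice.
        a   b   c  
>* q0   q0  q0  q1 
   q1   q2  q2  q3 
   q2   q2  q2  q4 
   q3   q3  q3  q3 
   q4   q5  q5  q3 
   q5   q5  q5  q6 
 * q6   q0  q0  q3 
(> = start, * = accepting)

start=q0; accept=q0,q6; q0-a>q0; q0-b>q0; q0-c>q1; q1-a>q2; q1-b>q2; q1-c>q3; q2-a>q2; q2-b>q2; q2-c>q4; q3-a>q3; q3-b>q3; q3-c>q3; q4-a>q5; q4-b>q5; q4-c>q3; q5-a>q5; q5-b>q5; q5-c>q6; q6-a>q0; q6-b>q0; q6-c>q3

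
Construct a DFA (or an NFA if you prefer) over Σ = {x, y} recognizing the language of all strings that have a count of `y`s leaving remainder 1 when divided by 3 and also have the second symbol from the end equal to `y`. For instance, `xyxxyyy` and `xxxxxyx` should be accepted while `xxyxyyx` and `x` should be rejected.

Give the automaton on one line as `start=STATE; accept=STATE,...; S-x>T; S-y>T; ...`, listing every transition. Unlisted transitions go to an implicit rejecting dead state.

Handle the two conditions separately and then intersect. One (3 states) tracks the count of `y`s modulo 3; the other (7 states) tracks the last 2 symbols read. Each combined state is a pair, one component from each; accept when both components accept.
15 states suffice.
       x  y 
>  A   B  C 
   B   D  E 
   C   F  G 
   D   D  E 
   E   F  G 
 * F   H  I 
   G   J  K 
   H   H  I 
   I   J  K 
   J   L  M 
   K   N  O 
   L   L  M 
   M   N  O 
   N   D  E 
 * O   F  G 
(> = start, * = accepting)

start=A; accept=F,O; A-x>B; A-y>C; B-x>D; B-y>E; C-x>F; C-y>G; D-x>D; D-y>E; E-x>F; E-y>G; F-x>H; F-y>I; G-x>J; G-y>K; H-x>H; H-y>I; I-x>J; I-y>K; J-x>L; J-y>M; K-x>N; K-y>O; L-x>L; L-y>M; M-x>N; M-y>O; N-x>D; N-y>E; O-x>F; O-y>G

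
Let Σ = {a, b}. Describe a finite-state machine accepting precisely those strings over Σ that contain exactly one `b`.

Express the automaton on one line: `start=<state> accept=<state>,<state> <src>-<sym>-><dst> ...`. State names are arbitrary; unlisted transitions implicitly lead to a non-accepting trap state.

start=q0 accept=q1 q0-a->q0 q0-b->q1 q1-a->q1 q1-b->q2 q2-a->q2 q2-b->q2

Only the number of `b`s matters, and only up to 2. Make a chain q0 → q1 → q2 advanced by each `b` (with q2 absorbing); every other symbol self-loops. The accepting set is {q1}.
        a   b  
>  q0   q0  q1 
 * q1   q1  q2 
   q2   q2  q2 
(> = start, * = accepting)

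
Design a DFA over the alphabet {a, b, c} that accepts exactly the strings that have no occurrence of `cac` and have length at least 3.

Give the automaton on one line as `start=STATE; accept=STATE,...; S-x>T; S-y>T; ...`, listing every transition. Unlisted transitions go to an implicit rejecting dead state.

Run two small machines in parallel and take their product. The first has 4 states tracking partial matches of the forbidden pattern `cac`; the second has 5 states tracking the input length, saturating at 4. A product state is a pair (one from each), accepting exactly when both do. Equivalent product states are then merged.
10 states suffice.
        a   b   c  
>  q0   q1  q1  q2 
   q1   q3  q3  q4 
   q2   q5  q3  q4 
   q3   q6  q6  q7 
   q4   q8  q6  q7 
   q5   q6  q6  q9 
 * q6   q6  q6  q7 
 * q7   q8  q6  q7 
 * q8   q6  q6  q9 
   q9   q9  q9  q9 
(> = start, * = accepting)

start=q0; accept=q6,q7,q8; q0-a>q1; q0-b>q1; q0-c>q2; q1-a>q3; q1-b>q3; q1-c>q4; q2-a>q5; q2-b>q3; q2-c>q4; q3-a>q6; q3-b>q6; q3-c>q7; q4-a>q8; q4-b>q6; q4-c>q7; q5-a>q6; q5-b>q6; q5-c>q9; q6-a>q6; q6-b>q6; q6-c>q7; q7-a>q8; q7-b>q6; q7-c>q7; q8-a>q6; q8-b>q6; q8-c>q9; q9-a>q9; q9-b>q9; q9-c>q9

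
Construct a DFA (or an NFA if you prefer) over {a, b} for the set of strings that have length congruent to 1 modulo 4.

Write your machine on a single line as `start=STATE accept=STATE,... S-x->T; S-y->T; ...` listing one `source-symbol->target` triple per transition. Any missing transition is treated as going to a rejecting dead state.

Only the length mod 4 matters, so use a 4-cycle: from any state, every input symbol moves to the next state, wrapping S3 back to S0. Mark S1 accepting.
        a   b  
>  S0   S1  S1 
 * S1   S2  S2 
   S2   S3  S3 
   S3   S0  S0 
(> = start, * = accepting)

start=S0; accept=S1; S0-a->S1; S0-b->S1; S1-a->S2; S1-b->S2; S2-a->S3; S2-b->S3; S3-a->S0; S3-b->S0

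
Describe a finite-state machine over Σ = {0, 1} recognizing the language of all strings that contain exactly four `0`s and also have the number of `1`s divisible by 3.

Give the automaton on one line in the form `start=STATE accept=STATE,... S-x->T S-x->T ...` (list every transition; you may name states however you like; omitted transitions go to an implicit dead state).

start=S0 accept=S9 S0-0->S1 S0-1->S2 S1-0->S3 S1-1->S4 S2-0->S4 S2-1->S5 S3-0->S6 S3-1->S7 S4-0->S7 S4-1->S8 S5-0->S8 S5-1->S0 S6-0->S9 S6-1->S10 S7-0->S10 S7-1->S11 S8-0->S11 S8-1->S1 S9-0->S12 S9-1->S13 S10-0->S13 S10-1->S14 S11-0->S14 S11-1->S3 S12-0->S12 S12-1->S15 S13-0->S15 S13-1->S16 S14-0->S16 S14-1->S6 S15-0->S15 S15-1->S17 S16-0->S17 S16-1->S9 S17-0->S17 S17-1->S12

Handle the two conditions separately and then intersect. The first has 6 states tracking the count of `0`s, saturating at 5; the second has 3 states tracking the count of `1`s modulo 3. A product state is a pair (one from each), accepting exactly when both do.
18 states suffice.
          0    1  
>  S0     S1   S2 
   S1     S3   S4 
   S2     S4   S5 
   S3     S6   S7 
   S4     S7   S8 
   S5     S8   S0 
   S6     S9  S10 
   S7    S10  S11 
   S8    S11   S1 
 * S9    S12  S13 
   S10   S13  S14 
   S11   S14   S3 
   S12   S12  S15 
   S13   S15  S16 
   S14   S16   S6 
   S15   S15  S17 
   S16   S17   S9 
   S17   S17  S12 
(> = start, * = accepting)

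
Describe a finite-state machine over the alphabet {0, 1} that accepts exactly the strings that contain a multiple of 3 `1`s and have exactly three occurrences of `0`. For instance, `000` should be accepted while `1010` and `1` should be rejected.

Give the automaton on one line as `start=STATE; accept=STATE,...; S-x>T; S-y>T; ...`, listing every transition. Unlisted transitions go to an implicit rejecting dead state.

start=A; accept=G; A-0>B; A-1>C; B-0>D; B-1>E; C-0>E; C-1>F; D-0>G; D-1>H; E-0>H; E-1>I; F-0>I; F-1>A; G-0>J; G-1>K; H-0>K; H-1>L; I-0>L; I-1>B; J-0>J; J-1>J; K-0>J; K-1>M; L-0>M; L-1>D; M-0>J; M-1>G

Handle the two conditions separately and then intersect. The first has 3 states tracking the count of `1`s modulo 3; the second has 5 states tracking the count of `0`s, saturating at 4. A product state is a pair (one from each), accepting exactly when both do. After merging equivalent states the machine shrinks.
With 13 states:
       0  1 
>  A   B  C 
   B   D  E 
   C   E  F 
   D   G  H 
   E   H  I 
   F   I  A 
 * G   J  K 
   H   K  L 
   I   L  B 
   J   J  J 
   K   J  M 
   L   M  D 
   M   J  G 
(> = start, * = accepting)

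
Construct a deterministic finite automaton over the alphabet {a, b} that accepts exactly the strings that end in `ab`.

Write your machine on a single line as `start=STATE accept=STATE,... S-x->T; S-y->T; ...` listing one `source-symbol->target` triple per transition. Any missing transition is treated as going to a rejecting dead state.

start=S0; accept=S2; S0-a->S1; S0-b->S0; S1-a->S1; S1-b->S2; S2-a->S1; S2-b->S0

Remember how much of `ab` the current input suffix matches. State S0 means no match yet; S1 means the last symbol is `a`; S2 means the last 2 symbols are `ab`. Only S2 accepts. On a mismatch, fall back to the longest proper suffix that is still a prefix of `ab`.
        a   b  
>  S0   S1  S0 
   S1   S1  S2 
 * S2   S1  S0 
(> = start, * = accepting)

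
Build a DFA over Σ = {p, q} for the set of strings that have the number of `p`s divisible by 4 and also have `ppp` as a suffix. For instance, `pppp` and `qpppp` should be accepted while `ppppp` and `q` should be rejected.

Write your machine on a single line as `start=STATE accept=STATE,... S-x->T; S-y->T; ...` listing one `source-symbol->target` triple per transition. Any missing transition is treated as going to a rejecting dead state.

Handle the two conditions separately and then intersect. One (4 states) tracks the count of `p`s modulo 4; the other (4 states) tracks how much of the suffix `ppp` has currently been matched. Each combined state is a pair, one component from each; accept when both components accept.
With 16 states:
          p    q  
>  S0     S1   S0 
   S1     S2   S3 
   S2     S4   S5 
   S3     S6   S3 
   S4     S7   S8 
   S5     S9   S5 
   S6    S10   S5 
 * S7    S11   S0 
   S8    S12   S8 
   S9    S13   S8 
   S10    S7   S8 
   S11   S14   S3 
   S12   S15   S0 
   S13   S11   S0 
   S14    S4   S5 
   S15   S14   S3 
(> = start, * = accepting)

start=S0; accept=S7; S0-p->S1; S0-q->S0; S1-p->S2; S1-q->S3; S2-p->S4; S2-q->S5; S3-p->S6; S3-q->S3; S4-p->S7; S4-q->S8; S5-p->S9; S5-q->S5; S6-p->S10; S6-q->S5; S7-p->S11; S7-q->S0; S8-p->S12; S8-q->S8; S9-p->S13; S9-q->S8; S10-p->S7; S10-q->S8; S11-p->S14; S11-q->S3; S12-p->S15; S12-q->S0; S13-p->S11; S13-q->S0; S14-p->S4; S14-q->S5; S15-p->S14; S15-q->S3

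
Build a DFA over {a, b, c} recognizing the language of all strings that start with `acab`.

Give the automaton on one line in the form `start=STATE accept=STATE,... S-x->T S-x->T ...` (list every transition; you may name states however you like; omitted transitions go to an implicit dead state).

start=S0 accept=S4 S0-a->S1 S0-b->S5 S0-c->S5 S1-a->S5 S1-b->S5 S1-c->S2 S2-a->S3 S2-b->S5 S2-c->S5 S3-a->S5 S3-b->S4 S3-c->S5 S4-a->S4 S4-b->S4 S4-c->S4 S5-a->S5 S5-b->S5 S5-c->S5

Walk along `acab` while the input agrees: from S0 take `a` to S1, and so on. Any deviation drops to the rejecting sink S5. Once S4 is reached the prefix is confirmed and every continuation is accepted.
A 6-state machine:
        a   b   c  
>  S0   S1  S5  S5 
   S1   S5  S5  S2 
   S2   S3  S5  S5 
   S3   S5  S4  S5 
 * S4   S4  S4  S4 
   S5   S5  S5  S5 
(> = start, * = accepting)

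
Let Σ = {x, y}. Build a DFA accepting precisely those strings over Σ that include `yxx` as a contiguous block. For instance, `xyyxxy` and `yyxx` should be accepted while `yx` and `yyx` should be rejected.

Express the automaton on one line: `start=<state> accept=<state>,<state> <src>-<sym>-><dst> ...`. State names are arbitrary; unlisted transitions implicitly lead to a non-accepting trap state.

start=A accept=D A-x->A A-y->B B-x->C B-y->B C-x->D C-y->B D-x->D D-y->D

States A..C record the length of the longest prefix of `yxx` that matches the current input suffix. Reaching D means `yxx` has been seen, and we stay there forever. Accept from D.
A 4-state machine:
       x  y 
>  A   A  B 
   B   C  B 
   C   D  B 
 * D   D  D 
(> = start, * = accepting)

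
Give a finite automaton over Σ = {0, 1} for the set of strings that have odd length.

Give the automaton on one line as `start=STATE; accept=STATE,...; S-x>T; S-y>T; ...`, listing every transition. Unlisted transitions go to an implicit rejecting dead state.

start=q0; accept=q1; q0-0>q1; q0-1>q1; q1-0>q0; q1-1>q0

Count input length modulo 2: every symbol advances one step around the cycle q0 → q1 → q0. Accept at q1.
        0   1  
>  q0   q1  q1 
 * q1   q0  q0 
(> = start, * = accepting)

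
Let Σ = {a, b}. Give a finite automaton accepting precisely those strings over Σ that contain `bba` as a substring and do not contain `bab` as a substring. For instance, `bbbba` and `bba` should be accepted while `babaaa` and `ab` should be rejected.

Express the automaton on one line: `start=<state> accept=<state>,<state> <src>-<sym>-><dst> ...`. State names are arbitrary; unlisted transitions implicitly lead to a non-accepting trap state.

Build one automaton per condition and run them in lockstep. The first has 4 states tracking whether and how much of `bba` has been seen; the second has 4 states tracking partial matches of the forbidden pattern `bab`. A product state is a pair (one from each), accepting exactly when both do.
With 11 states:
          a    b  
>  S0     S0   S1 
   S1     S2   S3 
   S2     S0   S4 
   S3     S5   S3 
   S4     S6   S7 
 * S5     S8   S9 
   S6     S6   S4 
   S7     S9   S7 
 * S8     S8  S10 
   S9     S9   S9 
 * S10    S5  S10 
(> = start, * = accepting)

start=S0 accept=S5,S8,S10 S0-a->S0 S0-b->S1 S1-a->S2 S1-b->S3 S2-a->S0 S2-b->S4 S3-a->S5 S3-b->S3 S4-a->S6 S4-b->S7 S5-a->S8 S5-b->S9 S6-a->S6 S6-b->S4 S7-a->S9 S7-b->S7 S8-a->S8 S8-b->S10 S9-a->S9 S9-b->S9 S10-a->S5 S10-b->S10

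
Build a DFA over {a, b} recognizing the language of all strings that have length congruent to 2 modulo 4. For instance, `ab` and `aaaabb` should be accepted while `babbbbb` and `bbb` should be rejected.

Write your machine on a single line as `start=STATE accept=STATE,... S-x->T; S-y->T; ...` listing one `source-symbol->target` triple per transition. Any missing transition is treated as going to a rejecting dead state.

start=s0; accept=s2; s0-a->s1; s0-b->s1; s1-a->s2; s1-b->s2; s2-a->s3; s2-b->s3; s3-a->s0; s3-b->s0

Count input length modulo 4: every symbol advances one step around the cycle s0 → s1 → s2 → s3 → s0. Accept at s2.
A 4-state machine:
        a   b  
>  s0   s1  s1 
   s1   s2  s2 
 * s2   s3  s3 
   s3   s0  s0 
(> = start, * = accepting)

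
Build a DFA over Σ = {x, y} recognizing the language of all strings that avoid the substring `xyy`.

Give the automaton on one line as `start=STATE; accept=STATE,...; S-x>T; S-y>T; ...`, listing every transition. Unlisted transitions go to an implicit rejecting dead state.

Track partial matches of the forbidden pattern `xyy`. State D is a dead state reached once `xyy` has occurred; every other state accepts. A means no part of `xyy` is currently matched.
With 4 states:
       x  y 
>* A   B  A 
 * B   B  C 
 * C   B  D 
   D   D  D 
(> = start, * = accepting)

start=A; accept=A,B,C; A-x>B; A-y>A; B-x>B; B-y>C; C-x>B; C-y>D; D-x>D; D-y>D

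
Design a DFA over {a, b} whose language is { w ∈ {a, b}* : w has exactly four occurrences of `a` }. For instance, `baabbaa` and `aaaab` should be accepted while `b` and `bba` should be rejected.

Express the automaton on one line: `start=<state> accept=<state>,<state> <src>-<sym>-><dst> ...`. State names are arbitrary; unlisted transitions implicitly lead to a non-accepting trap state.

Only the number of `a`s matters, and only up to 5. Make a chain s0 → s1 → s2 → s3 → s4 → s5 advanced by each `a` (with s5 absorbing); every other symbol self-loops. The accepting set is {s4}.
6 states suffice.
        a   b  
>  s0   s1  s0 
   s1   s2  s1 
   s2   s3  s2 
   s3   s4  s3 
 * s4   s5  s4 
   s5   s5  s5 
(> = start, * = accepting)

start=s0 accept=s4 s0-a->s1 s0-b->s0 s1-a->s2 s1-b->s1 s2-a->s3 s2-b->s2 s3-a->s4 s3-b->s3 s4-a->s5 s4-b->s4 s5-a->s5 s5-b->s5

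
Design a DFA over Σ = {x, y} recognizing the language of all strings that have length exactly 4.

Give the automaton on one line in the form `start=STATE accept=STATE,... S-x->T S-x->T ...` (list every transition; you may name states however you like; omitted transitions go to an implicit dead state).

start=q0 accept=q4 q0-x->q1 q0-y->q1 q1-x->q2 q1-y->q2 q2-x->q3 q2-y->q3 q3-x->q4 q3-y->q4 q4-x->q5 q4-y->q5 q5-x->q5 q5-y->q5

Count input length up to 5: every symbol moves from q0 toward q5, which means 'more than 4' and absorbs. Accept from {q4}.
With 6 states:
        x   y  
>  q0   q1  q1 
   q1   q2  q2 
   q2   q3  q3 
   q3   q4  q4 
 * q4   q5  q5 
   q5   q5  q5 
(> = start, * = accepting)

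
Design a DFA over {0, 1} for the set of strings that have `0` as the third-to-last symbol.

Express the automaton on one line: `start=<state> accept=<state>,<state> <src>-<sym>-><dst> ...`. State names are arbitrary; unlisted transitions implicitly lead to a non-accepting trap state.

Because acceptance depends on a position counted from the end, the machine has to buffer the most recent 3 symbols. Make each state the string of the last up-to-3 symbols read; on input `x` shift the window left and append `x`. Accept when the buffered window has length 3 and begins with `0`.
15 states suffice.
          0    1  
>  s0     s1   s2 
   s1     s3   s4 
   s2     s5   s6 
   s3     s7   s8 
   s4     s9  s10 
   s5    s11  s12 
   s6    s13  s14 
 * s7     s7   s8 
 * s8     s9  s10 
 * s9    s11  s12 
 * s10   s13  s14 
   s11    s7   s8 
   s12    s9  s10 
   s13   s11  s12 
   s14   s13  s14 
(> = start, * = accepting)

start=s0 accept=s7,s8,s9,s10 s0-0->s1 s0-1->s2 s1-0->s3 s1-1->s4 s2-0->s5 s2-1->s6 s3-0->s7 s3-1->s8 s4-0->s9 s4-1->s10 s5-0->s11 s5-1->s12 s6-0->s13 s6-1->s14 s7-0->s7 s7-1->s8 s8-0->s9 s8-1->s10 s9-0->s11 s9-1->s12 s10-0->s13 s10-1->s14 s11-0->s7 s11-1->s8 s12-0->s9 s12-1->s10 s13-0->s11 s13-1->s12 s14-0->s13 s14-1->s14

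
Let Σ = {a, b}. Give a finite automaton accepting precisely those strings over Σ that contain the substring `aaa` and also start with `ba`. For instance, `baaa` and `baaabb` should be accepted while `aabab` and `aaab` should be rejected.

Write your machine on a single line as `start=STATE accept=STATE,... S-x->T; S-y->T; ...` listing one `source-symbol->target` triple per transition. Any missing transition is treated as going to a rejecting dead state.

start=S0; accept=S9; S0-a->S1; S0-b->S2; S1-a->S3; S1-b->S4; S2-a->S5; S2-b->S4; S3-a->S6; S3-b->S4; S4-a->S1; S4-b->S4; S5-a->S7; S5-b->S8; S6-a->S6; S6-b->S6; S7-a->S9; S7-b->S8; S8-a->S5; S8-b->S8; S9-a->S9; S9-b->S9

Handle the two conditions separately and then intersect. The first has 4 states tracking whether and how much of `aaa` has been seen; the second has 4 states tracking whether the input so far still matches the prefix `ba`. A product state is a pair (one from each), accepting exactly when both do.
With 10 states:
        a   b  
>  S0   S1  S2 
   S1   S3  S4 
   S2   S5  S4 
   S3   S6  S4 
   S4   S1  S4 
   S5   S7  S8 
   S6   S6  S6 
   S7   S9  S8 
   S8   S5  S8 
 * S9   S9  S9 
(> = start, * = accepting)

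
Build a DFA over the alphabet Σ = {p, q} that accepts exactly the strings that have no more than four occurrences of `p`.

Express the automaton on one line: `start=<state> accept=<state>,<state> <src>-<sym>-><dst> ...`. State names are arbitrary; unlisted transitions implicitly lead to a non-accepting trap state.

start=s0 accept=s0,s1,s2,s3,s4 s0-p->s1 s0-q->s0 s1-p->s2 s1-q->s1 s2-p->s3 s2-q->s2 s3-p->s4 s3-q->s3 s4-p->s5 s4-q->s4 s5-p->s5 s5-q->s5

Count `p`s, saturating at 5: states s0 through s4 mean 0 through 4 `p`s seen; s5 means more than 4. Each `p` increments (capped at s5); other symbols loop. Accept from {s0, s1, s2, s3, s4}.
With 6 states:
        p   q  
>* s0   s1  s0 
 * s1   s2  s1 
 * s2   s3  s2 
 * s3   s4  s3 
 * s4   s5  s4 
   s5   s5  s5 
(> = start, * = accepting)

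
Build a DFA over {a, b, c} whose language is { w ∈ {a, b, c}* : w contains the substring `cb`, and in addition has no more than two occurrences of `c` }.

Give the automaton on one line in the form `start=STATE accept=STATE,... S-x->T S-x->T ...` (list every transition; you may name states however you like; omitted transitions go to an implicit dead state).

Handle the two conditions separately and then intersect. The first has 3 states tracking whether and how much of `cb` has been seen; the second has 4 states tracking the count of `c`s, saturating at 3. A product state is a pair (one from each), accepting exactly when both do. After merging equivalent states the machine shrinks.
With 7 states:
        a   b   c  
>  q0   q0  q0  q1 
   q1   q2  q3  q4 
   q2   q2  q2  q4 
 * q3   q3  q3  q5 
   q4   q6  q5  q6 
 * q5   q5  q5  q6 
   q6   q6  q6  q6 
(> = start, * = accepting)

start=q0 accept=q3,q5 q0-a->q0 q0-b->q0 q0-c->q1 q1-a->q2 q1-b->q3 q1-c->q4 q2-a->q2 q2-b->q2 q2-c->q4 q3-a->q3 q3-b->q3 q3-c->q5 q4-a->q6 q4-b->q5 q4-c->q6 q5-a->q5 q5-b->q5 q5-c->q6 q6-a->q6 q6-b->q6 q6-c->q6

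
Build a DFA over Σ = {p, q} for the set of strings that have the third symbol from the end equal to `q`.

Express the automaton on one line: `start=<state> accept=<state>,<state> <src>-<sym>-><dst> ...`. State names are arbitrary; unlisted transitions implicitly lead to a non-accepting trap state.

A DFA must remember the last 3 symbols (since which symbol is third-to-last isn't known until the input ends). Use one state per possible window of the last ≤3 symbols; accept from those whose window starts with `q`.
15 states suffice.
          p    q  
>  S0     S1   S2 
   S1     S3   S4 
   S2     S5   S6 
   S3     S7   S8 
   S4     S9  S10 
   S5    S11  S12 
   S6    S13  S14 
   S7     S7   S8 
   S8     S9  S10 
   S9    S11  S12 
   S10   S13  S14 
 * S11    S7   S8 
 * S12    S9  S10 
 * S13   S11  S12 
 * S14   S13  S14 
(> = start, * = accepting)

start=S0 accept=S11,S12,S13,S14 S0-p->S1 S0-q->S2 S1-p->S3 S1-q->S4 S2-p->S5 S2-q->S6 S3-p->S7 S3-q->S8 S4-p->S9 S4-q->S10 S5-p->S11 S5-q->S12 S6-p->S13 S6-q->S14 S7-p->S7 S7-q->S8 S8-p->S9 S8-q->S10 S9-p->S11 S9-q->S12 S10-p->S13 S10-q->S14 S11-p->S7 S11-q->S8 S12-p->S9 S12-q->S10 S13-p->S11 S13-q->S12 S14-p->S13 S14-q->S14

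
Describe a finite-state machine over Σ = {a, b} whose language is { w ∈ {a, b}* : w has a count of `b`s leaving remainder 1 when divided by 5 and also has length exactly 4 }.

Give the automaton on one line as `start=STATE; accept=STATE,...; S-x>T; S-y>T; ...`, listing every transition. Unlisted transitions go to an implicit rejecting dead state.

Run two small machines in parallel and take their product. One (5 states) tracks the count of `b`s modulo 5; the other (6 states) tracks the input length, saturating at 5. Each combined state is a pair, one component from each; accept when both components accept. After merging equivalent states the machine shrinks.
With 9 states:
        a   b  
>  q0   q1  q2 
   q1   q3  q4 
   q2   q4  q5 
   q3   q6  q7 
   q4   q7  q5 
   q5   q5  q5 
   q6   q5  q8 
   q7   q8  q5 
 * q8   q5  q5 
(> = start, * = accepting)

start=q0; accept=q8; q0-a>q1; q0-b>q2; q1-a>q3; q1-b>q4; q2-a>q4; q2-b>q5; q3-a>q6; q3-b>q7; q4-a>q7; q4-b>q5; q5-a>q5; q5-b>q5; q6-a>q5; q6-b>q8; q7-a>q8; q7-b>q5; q8-a>q5; q8-b>q5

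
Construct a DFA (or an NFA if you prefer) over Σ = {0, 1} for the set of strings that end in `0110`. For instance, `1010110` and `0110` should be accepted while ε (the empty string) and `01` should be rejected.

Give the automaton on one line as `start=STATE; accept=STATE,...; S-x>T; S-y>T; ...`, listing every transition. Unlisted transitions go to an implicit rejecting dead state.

start=A; accept=E; A-0>B; A-1>A; B-0>B; B-1>C; C-0>B; C-1>D; D-0>E; D-1>A; E-0>B; E-1>C

Remember how much of `0110` the current input suffix matches. State A means no match yet; B means the last symbol is `0`; C means the last 2 symbols are `01`; D means the last 3 symbols are `011`; E means the last 4 symbols are `0110`. Only E accepts. On a mismatch, fall back to the longest proper suffix that is still a prefix of `0110`.
5 states suffice.
       0  1 
>  A   B  A 
   B   B  C 
   C   B  D 
   D   E  A 
 * E   B  C 
(> = start, * = accepting)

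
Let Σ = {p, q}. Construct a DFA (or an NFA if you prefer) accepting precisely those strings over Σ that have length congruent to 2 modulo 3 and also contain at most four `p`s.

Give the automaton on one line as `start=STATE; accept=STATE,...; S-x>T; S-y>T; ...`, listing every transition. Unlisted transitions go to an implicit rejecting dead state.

start=S0; accept=S3,S4,S5,S13,S14; S0-p>S1; S0-q>S2; S1-p>S3; S1-q>S4; S2-p>S4; S2-q>S5; S3-p>S6; S3-q>S7; S4-p>S7; S4-q>S8; S5-p>S8; S5-q>S0; S6-p>S9; S6-q>S10; S7-p>S10; S7-q>S11; S8-p>S11; S8-q>S1; S9-p>S12; S9-q>S13; S10-p>S13; S10-q>S14; S11-p>S14; S11-q>S3; S12-p>S12; S12-q>S12; S13-p>S12; S13-q>S15; S14-p>S15; S14-q>S6; S15-p>S12; S15-q>S9

Build one automaton per condition and run them in lockstep. One (3 states) tracks the input length modulo 3; the other (6 states) tracks the count of `p`s, saturating at 5. Each combined state is a pair, one component from each; accept when both components accept. Minimizing collapses redundant product states.
With 16 states:
          p    q  
>  S0     S1   S2 
   S1     S3   S4 
   S2     S4   S5 
 * S3     S6   S7 
 * S4     S7   S8 
 * S5     S8   S0 
   S6     S9  S10 
   S7    S10  S11 
   S8    S11   S1 
   S9    S12  S13 
   S10   S13  S14 
   S11   S14   S3 
   S12   S12  S12 
 * S13   S12  S15 
 * S14   S15   S6 
   S15   S12   S9 
(> = start, * = accepting)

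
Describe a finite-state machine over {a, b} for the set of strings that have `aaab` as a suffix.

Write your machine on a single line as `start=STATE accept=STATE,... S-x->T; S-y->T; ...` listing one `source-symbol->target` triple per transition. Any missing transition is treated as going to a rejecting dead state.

Let each state record the length of the longest suffix of the input read so far that is also a prefix of `aaab`. S1 means the last symbol is `a`; S2 means the last 2 symbols are `aa`; S3 means the last 3 symbols are `aaa`; S4 means the last 4 symbols are `aaab`. Accept only at S4, where the string currently ends in `aaab`.
With 5 states:
        a   b  
>  S0   S1  S0 
   S1   S2  S0 
   S2   S3  S0 
   S3   S3  S4 
 * S4   S1  S0 
(> = start, * = accepting)

start=S0; accept=S4; S0-a->S1; S0-b->S0; S1-a->S2; S1-b->S0; S2-a->S3; S2-b->S0; S3-a->S3; S3-b->S4; S4-a->S1; S4-b->S0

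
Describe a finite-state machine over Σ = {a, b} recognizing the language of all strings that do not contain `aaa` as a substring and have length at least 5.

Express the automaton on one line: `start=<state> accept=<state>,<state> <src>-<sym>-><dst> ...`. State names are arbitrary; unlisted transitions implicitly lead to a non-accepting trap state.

Handle the two conditions separately and then intersect. One (4 states) tracks partial matches of the forbidden pattern `aaa`; the other (7 states) tracks the input length, saturating at 6. Each combined state is a pair, one component from each; accept when both components accept. Minimizing collapses redundant product states.
          a    b  
>  s0     s1   s2 
   s1     s3   s4 
   s2     s5   s4 
   s3     s6   s7 
   s4     s8   s7 
   s5     s9   s7 
   s6     s6   s6 
   s7    s10  s11 
   s8    s12  s11 
   s9     s6  s11 
   s10   s13  s14 
   s11   s15  s14 
   s12    s6  s14 
 * s13    s6  s14 
 * s14   s15  s14 
 * s15   s13  s14 
(> = start, * = accepting)

start=s0 accept=s13,s14,s15 s0-a->s1 s0-b->s2 s1-a->s3 s1-b->s4 s2-a->s5 s2-b->s4 s3-a->s6 s3-b->s7 s4-a->s8 s4-b->s7 s5-a->s9 s5-b->s7 s6-a->s6 s6-b->s6 s7-a->s10 s7-b->s11 s8-a->s12 s8-b->s11 s9-a->s6 s9-b->s11 s10-a->s13 s10-b->s14 s11-a->s15 s11-b->s14 s12-a->s6 s12-b->s14 s13-a->s6 s13-b->s14 s14-a->s15 s14-b->s14 s15-a->s13 s15-b->s14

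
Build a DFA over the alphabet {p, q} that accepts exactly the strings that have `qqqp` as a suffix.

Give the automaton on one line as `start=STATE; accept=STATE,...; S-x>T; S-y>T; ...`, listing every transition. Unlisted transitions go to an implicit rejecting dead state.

start=s0; accept=s4; s0-p>s0; s0-q>s1; s1-p>s0; s1-q>s2; s2-p>s0; s2-q>s3; s3-p>s4; s3-q>s3; s4-p>s0; s4-q>s1

Remember how much of `qqqp` the current input suffix matches. State s0 means no match yet; s1 means the last symbol is `q`; s2 means the last 2 symbols are `qq`; s3 means the last 3 symbols are `qqq`; s4 means the last 4 symbols are `qqqp`. Only s4 accepts. On a mismatch, fall back to the longest proper suffix that is still a prefix of `qqqp`.
With 5 states:
        p   q  
>  s0   s0  s1 
   s1   s0  s2 
   s2   s0  s3 
   s3   s4  s3 
 * s4   s0  s1 
(> = start, * = accepting)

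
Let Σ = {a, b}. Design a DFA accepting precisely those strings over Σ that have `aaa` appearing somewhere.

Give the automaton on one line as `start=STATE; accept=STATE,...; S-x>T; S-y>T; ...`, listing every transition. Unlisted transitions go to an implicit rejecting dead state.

start=s0; accept=s3; s0-a>s1; s0-b>s0; s1-a>s2; s1-b>s0; s2-a>s3; s2-b>s0; s3-a>s3; s3-b>s3

States s0..s2 record the length of the longest prefix of `aaa` that matches the current input suffix. Reaching s3 means `aaa` has been seen, and we stay there forever. Accept from s3.
With 4 states:
        a   b  
>  s0   s1  s0 
   s1   s2  s0 
   s2   s3  s0 
 * s3   s3  s3 
(> = start, * = accepting)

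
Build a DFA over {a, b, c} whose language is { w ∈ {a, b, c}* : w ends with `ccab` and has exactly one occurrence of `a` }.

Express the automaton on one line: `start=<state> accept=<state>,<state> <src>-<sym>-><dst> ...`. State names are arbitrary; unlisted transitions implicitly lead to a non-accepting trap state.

Run two small machines in parallel and take their product. One (5 states) tracks how much of the suffix `ccab` has currently been matched; the other (3 states) tracks the count of `a`s, saturating at 2. Each combined state is a pair, one component from each; accept when both components accept. Minimizing collapses redundant product states.
6 states suffice.
        a   b   c  
>  S0   S1  S0  S2 
   S1   S1  S1  S1 
   S2   S1  S0  S3 
   S3   S4  S0  S3 
   S4   S1  S5  S1 
 * S5   S1  S1  S1 
(> = start, * = accepting)

start=S0 accept=S5 S0-a->S1 S0-b->S0 S0-c->S2 S1-a->S1 S1-b->S1 S1-c->S1 S2-a->S1 S2-b->S0 S2-c->S3 S3-a->S4 S3-b->S0 S3-c->S3 S4-a->S1 S4-b->S5 S4-c->S1 S5-a->S1 S5-b->S1 S5-c->S1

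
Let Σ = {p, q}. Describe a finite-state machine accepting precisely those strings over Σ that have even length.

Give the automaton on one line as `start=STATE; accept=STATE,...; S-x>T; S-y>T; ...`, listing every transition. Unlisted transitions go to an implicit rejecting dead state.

start=S0; accept=S0; S0-p>S1; S0-q>S1; S1-p>S0; S1-q>S0

Count input length modulo 2: every symbol advances one step around the cycle S0 → S1 → S0. Accept at S0.
With 2 states:
        p   q  
>* S0   S1  S1 
   S1   S0  S0 
(> = start, * = accepting)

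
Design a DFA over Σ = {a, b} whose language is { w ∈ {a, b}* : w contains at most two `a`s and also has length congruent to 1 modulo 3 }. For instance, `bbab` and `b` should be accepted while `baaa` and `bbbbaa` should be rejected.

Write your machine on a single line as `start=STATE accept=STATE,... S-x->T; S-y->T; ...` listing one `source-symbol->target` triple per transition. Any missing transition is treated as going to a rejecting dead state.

start=q0; accept=q1,q2,q10; q0-a->q1; q0-b->q2; q1-a->q3; q1-b->q4; q2-a->q4; q2-b->q5; q3-a->q6; q3-b->q7; q4-a->q7; q4-b->q8; q5-a->q8; q5-b->q0; q6-a->q9; q6-b->q9; q7-a->q9; q7-b->q10; q8-a->q10; q8-b->q1; q9-a->q11; q9-b->q11; q10-a->q11; q10-b->q3; q11-a->q6; q11-b->q6

Build one automaton per condition and run them in lockstep. The first has 4 states tracking the count of `a`s, saturating at 3; the second has 3 states tracking the input length modulo 3. A product state is a pair (one from each), accepting exactly when both do.
A 12-state machine:
          a    b  
>  q0     q1   q2 
 * q1     q3   q4 
 * q2     q4   q5 
   q3     q6   q7 
   q4     q7   q8 
   q5     q8   q0 
   q6     q9   q9 
   q7     q9  q10 
   q8    q10   q1 
   q9    q11  q11 
 * q10   q11   q3 
   q11    q6   q6 
(> = start, * = accepting)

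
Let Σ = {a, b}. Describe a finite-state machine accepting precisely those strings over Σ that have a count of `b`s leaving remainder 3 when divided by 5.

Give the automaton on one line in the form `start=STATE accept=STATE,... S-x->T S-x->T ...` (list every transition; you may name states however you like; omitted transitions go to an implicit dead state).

The only thing that matters is how many `b`s have appeared, reduced mod 5. Use one state per residue: s0 for 0, …, s4 for 4. Reading `b` moves to the next residue; anything else stays put. s3 is accepting.
A 5-state machine:
        a   b  
>  s0   s0  s1 
   s1   s1  s2 
   s2   s2  s3 
 * s3   s3  s4 
   s4   s4  s0 
(> = start, * = accepting)

start=s0 accept=s3 s0-a->s0 s0-b->s1 s1-a->s1 s1-b->s2 s2-a->s2 s2-b->s3 s3-a->s3 s3-b->s4 s4-a->s4 s4-b->s0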